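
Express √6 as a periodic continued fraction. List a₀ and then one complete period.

[2; 2, 4]

a₀ = ⌊√6⌋ = 2.
With m₀=0, d₀=1 and mₖ₊₁ = dₖaₖ − mₖ, dₖ₊₁ = (n − mₖ₊₁²)/dₖ, aₖ₊₁ = ⌊(a₀+mₖ₊₁)/dₖ₊₁⌋:
  k=1: m=2, d=2, a=2
  k=2: m=2, d=1, a=4
d=1 and a=2a₀=4 at k=2, so the next step gives (m, d) = (2, 2) again — its k=1 value — and the period has length 2.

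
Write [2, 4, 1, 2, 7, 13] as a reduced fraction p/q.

Fold from the inside: start with 13/1.
  7 + 1/13 = 92/13
  2 + 13/92 = 197/92
  1 + 92/197 = 289/197
  4 + 197/289 = 1353/289
  2 + 289/1353 = 2995/1353

2995/1353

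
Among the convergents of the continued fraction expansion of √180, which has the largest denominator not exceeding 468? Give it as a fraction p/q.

√180 = [13; 2, 2, 2, 26, …] (period length 4).
Convergents:
  p_0/q_0 = 13/1
  p_1/q_1 = 27/2
  p_2/q_2 = 67/5
  p_3/q_3 = 161/12
  p_4/q_4 = 4253/317
  p_5/q_5 = 8667/646
q_4 = 317 ≤ 468 < 646 = q_5, so the answer is 4253/317.

4253/317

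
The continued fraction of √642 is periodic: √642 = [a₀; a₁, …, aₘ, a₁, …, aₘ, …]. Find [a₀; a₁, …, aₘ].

a₀ = ⌊√642⌋ = 25.
With m₀=0, d₀=1 and mₖ₊₁ = dₖaₖ − mₖ, dₖ₊₁ = (n − mₖ₊₁²)/dₖ, aₖ₊₁ = ⌊(a₀+mₖ₊₁)/dₖ₊₁⌋:
  k=1: m=25, d=17, a=2
  k=2: m=9, d=33, a=1
  k=3: m=24, d=2, a=24
  k=4: m=24, d=33, a=1
  k=5: m=9, d=17, a=2
  k=6: m=25, d=1, a=50
d=1 and a=2a₀=50 at k=6, so the next step gives (m, d) = (25, 17) again — its k=1 value — and the period has length 6.

[25; 2, 1, 24, 1, 2, 50]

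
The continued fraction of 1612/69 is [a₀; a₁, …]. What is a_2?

1

1612 = 23·69 + 25   →  a_0 = 23
69 = 2·25 + 19   →  a_1 = 2
25 = 1·19 + 6   →  a_2 = 1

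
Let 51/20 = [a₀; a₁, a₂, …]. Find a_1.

51 = 2·20 + 11   →  a_0 = 2
20 = 1·11 + 9   →  a_1 = 1

1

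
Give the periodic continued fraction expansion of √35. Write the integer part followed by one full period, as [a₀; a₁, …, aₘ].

a₀ = ⌊√35⌋ = 5.
With m₀=0, d₀=1 and mₖ₊₁ = dₖaₖ − mₖ, dₖ₊₁ = (n − mₖ₊₁²)/dₖ, aₖ₊₁ = ⌊(a₀+mₖ₊₁)/dₖ₊₁⌋:
  k=1: m=5, d=10, a=1
  k=2: m=5, d=1, a=10
d=1 and a=2a₀=10 at k=2, so the next step gives (m, d) = (5, 10) again — its k=1 value — and the period has length 2.

[5; 1, 10]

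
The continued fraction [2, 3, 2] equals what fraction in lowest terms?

16/7

Using pₖ = aₖpₖ₋₁ + pₖ₋₂ and qₖ = aₖqₖ₋₁ + qₖ₋₂:
  k=0: a=2, p=2, q=1
  k=1: a=3, p=7, q=3
  k=2: a=2, p=16, q=7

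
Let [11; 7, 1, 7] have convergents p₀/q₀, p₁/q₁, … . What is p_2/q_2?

89/8

Using pₖ = aₖpₖ₋₁ + pₖ₋₂, qₖ = aₖqₖ₋₁ + qₖ₋₂ (with p₋₁=1, p₋₂=0, q₋₁=0, q₋₂=1):
  k=0: a=11, p=11, q=1
  k=1: a=7, p=78, q=7
  k=2: a=1, p=89, q=8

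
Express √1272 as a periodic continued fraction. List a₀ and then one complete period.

a₀ = ⌊√1272⌋ = 35.
With m₀=0, d₀=1 and mₖ₊₁ = dₖaₖ − mₖ, dₖ₊₁ = (n − mₖ₊₁²)/dₖ, aₖ₊₁ = ⌊(a₀+mₖ₊₁)/dₖ₊₁⌋:
  k=1: m=35, d=47, a=1
  k=2: m=12, d=24, a=1
  k=3: m=12, d=47, a=1
  k=4: m=35, d=1, a=70
d=1 and a=2a₀=70 at k=4, so the next step gives (m, d) = (35, 47) again — its k=1 value — and the period has length 4.

[35; 1, 1, 1, 70]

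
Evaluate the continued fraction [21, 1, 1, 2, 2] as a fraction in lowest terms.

259/12

Fold from the inside: start with 2/1.
  2 + 1/2 = 5/2
  1 + 2/5 = 7/5
  1 + 5/7 = 12/7
  21 + 7/12 = 259/12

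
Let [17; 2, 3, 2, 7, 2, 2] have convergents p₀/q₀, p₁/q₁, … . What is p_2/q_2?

122/7

Using pₖ = aₖpₖ₋₁ + pₖ₋₂, qₖ = aₖqₖ₋₁ + qₖ₋₂ (with p₋₁=1, p₋₂=0, q₋₁=0, q₋₂=1):
  k=0: a=17, p=17, q=1
  k=1: a=2, p=35, q=2
  k=2: a=3, p=122, q=7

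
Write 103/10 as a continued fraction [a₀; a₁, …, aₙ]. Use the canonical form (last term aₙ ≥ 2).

103 = 10·10 + 3
10 = 3·3 + 1
3 = 3·1 + 0  (stop)
So 103/10 = [10; 3, 3].

[10; 3, 3]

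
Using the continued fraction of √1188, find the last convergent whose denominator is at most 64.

√1188 = [34; 2, 7, 6, 7, 2, 68, …] (period length 6).
Convergents:
  p_0/q_0 = 34/1
  p_1/q_1 = 69/2
  p_2/q_2 = 517/15
  p_3/q_3 = 3171/92
q_2 = 15 ≤ 64 < 92 = q_3, so the answer is 517/15.

517/15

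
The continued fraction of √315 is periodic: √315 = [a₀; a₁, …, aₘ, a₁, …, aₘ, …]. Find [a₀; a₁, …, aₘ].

a₀ = ⌊√315⌋ = 17.
With m₀=0, d₀=1 and mₖ₊₁ = dₖaₖ − mₖ, dₖ₊₁ = (n − mₖ₊₁²)/dₖ, aₖ₊₁ = ⌊(a₀+mₖ₊₁)/dₖ₊₁⌋:
  k=1: m=17, d=26, a=1
  k=2: m=9, d=9, a=2
  k=3: m=9, d=26, a=1
  k=4: m=17, d=1, a=34
d=1 and a=2a₀=34 at k=4, so the next step gives (m, d) = (17, 26) again — its k=1 value — and the period has length 4.

[17; 1, 2, 1, 34]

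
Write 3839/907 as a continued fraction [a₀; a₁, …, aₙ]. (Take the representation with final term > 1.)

[4; 4, 3, 2, 1, 6, 3]

3839 = 4×907 + 211
907 = 4×211 + 63
211 = 3×63 + 22
63 = 2×22 + 19
22 = 1×19 + 3
19 = 6×3 + 1
3 = 3×1 + 0  (stop)
So 3839/907 = [4; 4, 3, 2, 1, 6, 3].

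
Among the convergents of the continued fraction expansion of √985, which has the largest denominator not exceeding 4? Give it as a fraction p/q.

√985 = [31; 2, 1, 1, 2, 62, …] (period length 5).
Convergents:
  p_0/q_0 = 31/1
  p_1/q_1 = 63/2
  p_2/q_2 = 94/3
  p_3/q_3 = 157/5
q_2 = 3 ≤ 4 < 5 = q_3, so the answer is 94/3.

94/3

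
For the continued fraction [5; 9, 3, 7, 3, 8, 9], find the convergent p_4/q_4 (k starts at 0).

3284/643

Using pₖ = aₖpₖ₋₁ + pₖ₋₂, qₖ = aₖqₖ₋₁ + qₖ₋₂ (with p₋₁=1, p₋₂=0, q₋₁=0, q₋₂=1):
  k=0: a=5, p=5, q=1
  k=1: a=9, p=46, q=9
  k=2: a=3, p=143, q=28
  k=3: a=7, p=1047, q=205
  k=4: a=3, p=3284, q=643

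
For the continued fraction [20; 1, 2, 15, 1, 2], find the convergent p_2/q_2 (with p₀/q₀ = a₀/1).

Using pₖ = aₖpₖ₋₁ + pₖ₋₂, qₖ = aₖqₖ₋₁ + qₖ₋₂ (with p₋₁=1, p₋₂=0, q₋₁=0, q₋₂=1):
  k=0: a=20, p=20, q=1
  k=1: a=1, p=21, q=1
  k=2: a=2, p=62, q=3

62/3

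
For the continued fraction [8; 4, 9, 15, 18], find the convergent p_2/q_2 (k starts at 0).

305/37

Using pₖ = aₖpₖ₋₁ + pₖ₋₂, qₖ = aₖqₖ₋₁ + qₖ₋₂ (with p₋₁=1, p₋₂=0, q₋₁=0, q₋₂=1):
  k=0: a=8, p=8, q=1
  k=1: a=4, p=33, q=4
  k=2: a=9, p=305, q=37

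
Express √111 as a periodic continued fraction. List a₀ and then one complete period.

[10; 1, 1, 6, 1, 1, 20]

a₀ = ⌊√111⌋ = 10.
With m₀=0, d₀=1 and mₖ₊₁ = dₖaₖ − mₖ, dₖ₊₁ = (n − mₖ₊₁²)/dₖ, aₖ₊₁ = ⌊(a₀+mₖ₊₁)/dₖ₊₁⌋:
  k=1: m=10, d=11, a=1
  k=2: m=1, d=10, a=1
  k=3: m=9, d=3, a=6
  k=4: m=9, d=10, a=1
  k=5: m=1, d=11, a=1
  k=6: m=10, d=1, a=20
d=1 and a=2a₀=20 at k=6, so the next step gives (m, d) = (10, 11) again — its k=1 value — and the period has length 6.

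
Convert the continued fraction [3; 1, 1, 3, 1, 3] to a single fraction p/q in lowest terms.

Fold from the inside: start with 3/1.
  1 + 1/3 = 4/3
  3 + 3/4 = 15/4
  1 + 4/15 = 19/15
  1 + 15/19 = 34/19
  3 + 19/34 = 121/34

121/34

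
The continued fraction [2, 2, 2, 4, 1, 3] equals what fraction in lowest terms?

Fold from the inside: start with 3/1.
  1 + 1/3 = 4/3
  4 + 3/4 = 19/4
  2 + 4/19 = 42/19
  2 + 19/42 = 103/42
  2 + 42/103 = 248/103

248/103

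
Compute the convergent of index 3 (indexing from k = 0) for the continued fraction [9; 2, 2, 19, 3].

912/97

Using pₖ = aₖpₖ₋₁ + pₖ₋₂, qₖ = aₖqₖ₋₁ + qₖ₋₂ (with p₋₁=1, p₋₂=0, q₋₁=0, q₋₂=1):
  k=0: a=9, p=9, q=1
  k=1: a=2, p=19, q=2
  k=2: a=2, p=47, q=5
  k=3: a=19, p=912, q=97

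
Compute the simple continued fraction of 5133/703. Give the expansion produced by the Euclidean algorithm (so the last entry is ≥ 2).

5133 = 7·703 + 212
703 = 3·212 + 67
212 = 3·67 + 11
67 = 6·11 + 1
11 = 11·1 + 0  (stop)
So 5133/703 = [7; 3, 3, 6, 11].

[7; 3, 3, 6, 11]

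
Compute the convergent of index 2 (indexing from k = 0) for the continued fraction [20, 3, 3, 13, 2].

203/10

Using pₖ = aₖpₖ₋₁ + pₖ₋₂, qₖ = aₖqₖ₋₁ + qₖ₋₂ (with p₋₁=1, p₋₂=0, q₋₁=0, q₋₂=1):
  k=0: a=20, p=20, q=1
  k=1: a=3, p=61, q=3
  k=2: a=3, p=203, q=10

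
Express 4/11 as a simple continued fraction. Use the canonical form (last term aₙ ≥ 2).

[0; 2, 1, 3]

4 = 0·11 + 4
11 = 2·4 + 3
4 = 1·3 + 1
3 = 3·1 + 0  (stop)
So 4/11 = [0; 2, 1, 3].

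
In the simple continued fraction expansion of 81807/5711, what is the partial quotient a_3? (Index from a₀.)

5

81807 = 14·5711 + 1853   →  a_0 = 14
5711 = 3·1853 + 152   →  a_1 = 3
1853 = 12·152 + 29   →  a_2 = 12
152 = 5·29 + 7   →  a_3 = 5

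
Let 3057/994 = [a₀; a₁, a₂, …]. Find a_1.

13

3057 = 3·994 + 75   →  a_0 = 3
994 = 13·75 + 19   →  a_1 = 13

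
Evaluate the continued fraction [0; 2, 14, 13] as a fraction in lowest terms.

Using pₖ = aₖpₖ₋₁ + pₖ₋₂ and qₖ = aₖqₖ₋₁ + qₖ₋₂:
  k=0: a=0, p=0, q=1
  k=1: a=2, p=1, q=2
  k=2: a=14, p=14, q=29
  k=3: a=13, p=183, q=379

183/379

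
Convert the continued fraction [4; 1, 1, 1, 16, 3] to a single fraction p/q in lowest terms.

713/153

Using pₖ = aₖpₖ₋₁ + pₖ₋₂ and qₖ = aₖqₖ₋₁ + qₖ₋₂:
  k=0: a=4, p=4, q=1
  k=1: a=1, p=5, q=1
  k=2: a=1, p=9, q=2
  k=3: a=1, p=14, q=3
  k=4: a=16, p=233, q=50
  k=5: a=3, p=713, q=153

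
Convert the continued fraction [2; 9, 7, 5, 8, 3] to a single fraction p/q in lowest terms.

Using pₖ = aₖpₖ₋₁ + pₖ₋₂ and qₖ = aₖqₖ₋₁ + qₖ₋₂:
  k=0: a=2, p=2, q=1
  k=1: a=9, p=19, q=9
  k=2: a=7, p=135, q=64
  k=3: a=5, p=694, q=329
  k=4: a=8, p=5687, q=2696
  k=5: a=3, p=17755, q=8417

17755/8417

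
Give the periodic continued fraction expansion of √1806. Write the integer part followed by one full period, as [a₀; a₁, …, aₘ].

[42; 2, 84]

a₀ = ⌊√1806⌋ = 42.
With m₀=0, d₀=1 and mₖ₊₁ = dₖaₖ − mₖ, dₖ₊₁ = (n − mₖ₊₁²)/dₖ, aₖ₊₁ = ⌊(a₀+mₖ₊₁)/dₖ₊₁⌋:
  k=1: m=42, d=42, a=2
  k=2: m=42, d=1, a=84
d=1 and a=2a₀=84 at k=2, so the next step gives (m, d) = (42, 42) again — its k=1 value — and the period has length 2.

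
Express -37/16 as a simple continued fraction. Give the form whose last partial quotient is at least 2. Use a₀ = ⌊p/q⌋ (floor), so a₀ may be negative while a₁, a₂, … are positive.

-37 = -3·16 + 11
16 = 1·11 + 5
11 = 2·5 + 1
5 = 5·1 + 0  (stop)
So -37/16 = [-3; 1, 2, 5].

[-3; 1, 2, 5]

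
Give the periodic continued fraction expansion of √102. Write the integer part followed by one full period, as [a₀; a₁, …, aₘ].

a₀ = ⌊√102⌋ = 10.
With m₀=0, d₀=1 and mₖ₊₁ = dₖaₖ − mₖ, dₖ₊₁ = (n − mₖ₊₁²)/dₖ, aₖ₊₁ = ⌊(a₀+mₖ₊₁)/dₖ₊₁⌋:
  k=1: m=10, d=2, a=10
  k=2: m=10, d=1, a=20
d=1 and a=2a₀=20 at k=2, so the next step gives (m, d) = (10, 2) again — its k=1 value — and the period has length 2.

[10; 10, 20]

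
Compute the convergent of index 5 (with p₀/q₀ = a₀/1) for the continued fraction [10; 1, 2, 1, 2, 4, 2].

515/48

Using pₖ = aₖpₖ₋₁ + pₖ₋₂, qₖ = aₖqₖ₋₁ + qₖ₋₂ (with p₋₁=1, p₋₂=0, q₋₁=0, q₋₂=1):
  k=0: a=10, p=10, q=1
  k=1: a=1, p=11, q=1
  k=2: a=2, p=32, q=3
  k=3: a=1, p=43, q=4
  k=4: a=2, p=118, q=11
  k=5: a=4, p=515, q=48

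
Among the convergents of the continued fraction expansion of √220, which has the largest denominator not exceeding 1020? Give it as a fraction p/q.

13186/889

√220 = [14; 1, 4, 1, 28, …] (period length 4).
Convergents:
  p_0/q_0 = 14/1
  p_1/q_1 = 15/1
  p_2/q_2 = 74/5
  p_3/q_3 = 89/6
  p_4/q_4 = 2566/173
  p_5/q_5 = 2655/179
  p_6/q_6 = 13186/889
  p_7/q_7 = 15841/1068
q_6 = 889 ≤ 1020 < 1068 = q_7, so the answer is 13186/889.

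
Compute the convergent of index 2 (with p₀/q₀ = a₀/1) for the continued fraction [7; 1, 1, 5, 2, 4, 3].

Using pₖ = aₖpₖ₋₁ + pₖ₋₂, qₖ = aₖqₖ₋₁ + qₖ₋₂ (with p₋₁=1, p₋₂=0, q₋₁=0, q₋₂=1):
  k=0: a=7, p=7, q=1
  k=1: a=1, p=8, q=1
  k=2: a=1, p=15, q=2

15/2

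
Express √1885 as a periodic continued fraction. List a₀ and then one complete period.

[43; 2, 2, 2, 86]

a₀ = ⌊√1885⌋ = 43.
With m₀=0, d₀=1 and mₖ₊₁ = dₖaₖ − mₖ, dₖ₊₁ = (n − mₖ₊₁²)/dₖ, aₖ₊₁ = ⌊(a₀+mₖ₊₁)/dₖ₊₁⌋:
  k=1: m=43, d=36, a=2
  k=2: m=29, d=29, a=2
  k=3: m=29, d=36, a=2
  k=4: m=43, d=1, a=86
d=1 and a=2a₀=86 at k=4, so the next step gives (m, d) = (43, 36) again — its k=1 value — and the period has length 4.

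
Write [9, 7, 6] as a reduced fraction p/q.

Fold from the inside: start with 6/1.
  7 + 1/6 = 43/6
  9 + 6/43 = 393/43

393/43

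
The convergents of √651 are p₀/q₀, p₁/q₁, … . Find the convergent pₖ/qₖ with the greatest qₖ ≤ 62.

√651 = [25; 1, 1, 16, 1, 1, 50, …] (period length 6).
Convergents:
  p_0/q_0 = 25/1
  p_1/q_1 = 26/1
  p_2/q_2 = 51/2
  p_3/q_3 = 842/33
  p_4/q_4 = 893/35
  p_5/q_5 = 1735/68
q_4 = 35 ≤ 62 < 68 = q_5, so the answer is 893/35.

893/35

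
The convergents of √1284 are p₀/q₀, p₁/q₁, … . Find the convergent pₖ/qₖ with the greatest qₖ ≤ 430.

√1284 = [35; 1, 4, 1, 70, …] (period length 4).
Convergents:
  p_0/q_0 = 35/1
  p_1/q_1 = 36/1
  p_2/q_2 = 179/5
  p_3/q_3 = 215/6
  p_4/q_4 = 15229/425
  p_5/q_5 = 15444/431
q_4 = 425 ≤ 430 < 431 = q_5, so the answer is 15229/425.

15229/425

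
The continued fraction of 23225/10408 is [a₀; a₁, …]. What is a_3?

23225 = 2·10408 + 2409   →  a_0 = 2
10408 = 4·2409 + 772   →  a_1 = 4
2409 = 3·772 + 93   →  a_2 = 3
772 = 8·93 + 28   →  a_3 = 8

8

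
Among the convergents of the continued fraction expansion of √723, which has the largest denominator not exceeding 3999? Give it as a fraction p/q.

√723 = [26; 1, 7, 1, 52, …] (period length 4).
Convergents:
  p_0/q_0 = 26/1
  p_1/q_1 = 27/1
  p_2/q_2 = 215/8
  p_3/q_3 = 242/9
  p_4/q_4 = 12799/476
  p_5/q_5 = 13041/485
  p_6/q_6 = 104086/3871
  p_7/q_7 = 117127/4356
q_6 = 3871 ≤ 3999 < 4356 = q_7, so the answer is 104086/3871.

104086/3871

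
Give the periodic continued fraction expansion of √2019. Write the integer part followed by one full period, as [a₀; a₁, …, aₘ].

a₀ = ⌊√2019⌋ = 44.
With m₀=0, d₀=1 and mₖ₊₁ = dₖaₖ − mₖ, dₖ₊₁ = (n − mₖ₊₁²)/dₖ, aₖ₊₁ = ⌊(a₀+mₖ₊₁)/dₖ₊₁⌋:
  k=1: m=44, d=83, a=1
  k=2: m=39, d=6, a=13
  k=3: m=39, d=83, a=1
  k=4: m=44, d=1, a=88
d=1 and a=2a₀=88 at k=4, so the next step gives (m, d) = (44, 83) again — its k=1 value — and the period has length 4.

[44; 1, 13, 1, 88]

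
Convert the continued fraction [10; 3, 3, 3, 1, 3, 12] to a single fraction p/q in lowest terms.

20471/1987

Fold from the inside: start with 12/1.
  3 + 1/12 = 37/12
  1 + 12/37 = 49/37
  3 + 37/49 = 184/49
  3 + 49/184 = 601/184
  3 + 184/601 = 1987/601
  10 + 601/1987 = 20471/1987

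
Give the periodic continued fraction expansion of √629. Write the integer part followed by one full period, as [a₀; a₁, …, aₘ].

[25; 12, 1, 1, 12, 50]

a₀ = ⌊√629⌋ = 25.
With m₀=0, d₀=1 and mₖ₊₁ = dₖaₖ − mₖ, dₖ₊₁ = (n − mₖ₊₁²)/dₖ, aₖ₊₁ = ⌊(a₀+mₖ₊₁)/dₖ₊₁⌋:
  k=1: m=25, d=4, a=12
  k=2: m=23, d=25, a=1
  k=3: m=2, d=25, a=1
  k=4: m=23, d=4, a=12
  k=5: m=25, d=1, a=50
d=1 and a=2a₀=50 at k=5, so the next step gives (m, d) = (25, 4) again — its k=1 value — and the period has length 5.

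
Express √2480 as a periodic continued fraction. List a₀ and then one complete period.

[49; 1, 3, 1, 98]

a₀ = ⌊√2480⌋ = 49.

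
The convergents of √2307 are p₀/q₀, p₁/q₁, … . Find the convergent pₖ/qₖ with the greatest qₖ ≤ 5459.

√2307 = [48; 32, 96, …] (period length 2).
Convergents:
  p_0/q_0 = 48/1
  p_1/q_1 = 1537/32
  p_2/q_2 = 147600/3073
  p_3/q_3 = 4724737/98368
q_2 = 3073 ≤ 5459 < 98368 = q_3, so the answer is 147600/3073.

147600/3073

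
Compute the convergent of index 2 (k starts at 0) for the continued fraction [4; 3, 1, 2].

17/4

Using pₖ = aₖpₖ₋₁ + pₖ₋₂, qₖ = aₖqₖ₋₁ + qₖ₋₂ (with p₋₁=1, p₋₂=0, q₋₁=0, q₋₂=1):
  k=0: a=4, p=4, q=1
  k=1: a=3, p=13, q=3
  k=2: a=1, p=17, q=4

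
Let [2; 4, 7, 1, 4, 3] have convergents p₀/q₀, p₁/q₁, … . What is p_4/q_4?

Using pₖ = aₖpₖ₋₁ + pₖ₋₂, qₖ = aₖqₖ₋₁ + qₖ₋₂ (with p₋₁=1, p₋₂=0, q₋₁=0, q₋₂=1):
  k=0: a=2, p=2, q=1
  k=1: a=4, p=9, q=4
  k=2: a=7, p=65, q=29
  k=3: a=1, p=74, q=33
  k=4: a=4, p=361, q=161

361/161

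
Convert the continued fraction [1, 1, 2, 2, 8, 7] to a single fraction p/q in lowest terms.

Fold from the inside: start with 7/1.
  8 + 1/7 = 57/7
  2 + 7/57 = 121/57
  2 + 57/121 = 299/121
  1 + 121/299 = 420/299
  1 + 299/420 = 719/420

719/420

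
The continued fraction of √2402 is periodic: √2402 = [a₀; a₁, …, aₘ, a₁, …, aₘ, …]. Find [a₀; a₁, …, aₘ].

a₀ = ⌊√2402⌋ = 49.
With m₀=0, d₀=1 and mₖ₊₁ = dₖaₖ − mₖ, dₖ₊₁ = (n − mₖ₊₁²)/dₖ, aₖ₊₁ = ⌊(a₀+mₖ₊₁)/dₖ₊₁⌋:
  k=1: m=49, d=1, a=98
d=1 and a=2a₀=98 at k=1, so the next step gives (m, d) = (49, 1) again — its k=1 value — and the period has length 1.

[49; 98]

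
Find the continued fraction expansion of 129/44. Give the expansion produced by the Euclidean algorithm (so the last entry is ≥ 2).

[2; 1, 13, 1, 2]

129 = 2·44 + 41
44 = 1·41 + 3
41 = 13·3 + 2
3 = 1·2 + 1
2 = 2·1 + 0  (stop)
So 129/44 = [2; 1, 13, 1, 2].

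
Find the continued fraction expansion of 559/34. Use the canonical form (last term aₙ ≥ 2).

[16; 2, 3, 1, 3]

559 = 16·34 + 15
34 = 2·15 + 4
15 = 3·4 + 3
4 = 1·3 + 1
3 = 3·1 + 0  (stop)
So 559/34 = [16; 2, 3, 1, 3].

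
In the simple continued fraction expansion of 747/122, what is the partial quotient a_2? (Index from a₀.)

747 = 6·122 + 15   →  a_0 = 6
122 = 8·15 + 2   →  a_1 = 8
15 = 7·2 + 1   →  a_2 = 7

7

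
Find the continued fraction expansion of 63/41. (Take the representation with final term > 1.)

63 = 1×41 + 22
41 = 1×22 + 19
22 = 1×19 + 3
19 = 6×3 + 1
3 = 3×1 + 0  (stop)
So 63/41 = [1; 1, 1, 6, 3].

[1; 1, 1, 6, 3]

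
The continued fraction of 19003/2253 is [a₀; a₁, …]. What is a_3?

19003 = 8·2253 + 979   →  a_0 = 8
2253 = 2·979 + 295   →  a_1 = 2
979 = 3·295 + 94   →  a_2 = 3
295 = 3·94 + 13   →  a_3 = 3

3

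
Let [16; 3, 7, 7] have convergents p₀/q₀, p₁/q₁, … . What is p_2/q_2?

Using pₖ = aₖpₖ₋₁ + pₖ₋₂, qₖ = aₖqₖ₋₁ + qₖ₋₂ (with p₋₁=1, p₋₂=0, q₋₁=0, q₋₂=1):
  k=0: a=16, p=16, q=1
  k=1: a=3, p=49, q=3
  k=2: a=7, p=359, q=22

359/22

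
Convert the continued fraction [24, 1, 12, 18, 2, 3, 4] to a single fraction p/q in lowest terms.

Using pₖ = aₖpₖ₋₁ + pₖ₋₂ and qₖ = aₖqₖ₋₁ + qₖ₋₂:
  k=0: a=24, p=24, q=1
  k=1: a=1, p=25, q=1
  k=2: a=12, p=324, q=13
  k=3: a=18, p=5857, q=235
  k=4: a=2, p=12038, q=483
  k=5: a=3, p=41971, q=1684
  k=6: a=4, p=179922, q=7219

179922/7219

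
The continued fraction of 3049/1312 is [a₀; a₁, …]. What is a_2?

3049 = 2·1312 + 425   →  a_0 = 2
1312 = 3·425 + 37   →  a_1 = 3
425 = 11·37 + 18   →  a_2 = 11

11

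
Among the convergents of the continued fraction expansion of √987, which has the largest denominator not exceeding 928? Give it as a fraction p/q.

√987 = [31; 2, 2, 2, 62, …] (period length 4).
Convergents:
  p_0/q_0 = 31/1
  p_1/q_1 = 63/2
  p_2/q_2 = 157/5
  p_3/q_3 = 377/12
  p_4/q_4 = 23531/749
  p_5/q_5 = 47439/1510
q_4 = 749 ≤ 928 < 1510 = q_5, so the answer is 23531/749.

23531/749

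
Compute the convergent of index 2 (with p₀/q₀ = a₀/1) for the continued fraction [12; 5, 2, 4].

Using pₖ = aₖpₖ₋₁ + pₖ₋₂, qₖ = aₖqₖ₋₁ + qₖ₋₂ (with p₋₁=1, p₋₂=0, q₋₁=0, q₋₂=1):
  k=0: a=12, p=12, q=1
  k=1: a=5, p=61, q=5
  k=2: a=2, p=134, q=11

134/11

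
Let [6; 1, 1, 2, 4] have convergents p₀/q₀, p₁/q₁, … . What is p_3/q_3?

Using pₖ = aₖpₖ₋₁ + pₖ₋₂, qₖ = aₖqₖ₋₁ + qₖ₋₂ (with p₋₁=1, p₋₂=0, q₋₁=0, q₋₂=1):
  k=0: a=6, p=6, q=1
  k=1: a=1, p=7, q=1
  k=2: a=1, p=13, q=2
  k=3: a=2, p=33, q=5

33/5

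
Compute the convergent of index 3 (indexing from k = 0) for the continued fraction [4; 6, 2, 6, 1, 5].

Using pₖ = aₖpₖ₋₁ + pₖ₋₂, qₖ = aₖqₖ₋₁ + qₖ₋₂ (with p₋₁=1, p₋₂=0, q₋₁=0, q₋₂=1):
  k=0: a=4, p=4, q=1
  k=1: a=6, p=25, q=6
  k=2: a=2, p=54, q=13
  k=3: a=6, p=349, q=84

349/84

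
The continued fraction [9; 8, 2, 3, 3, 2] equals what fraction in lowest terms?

4076/447

Fold from the inside: start with 2/1.
  3 + 1/2 = 7/2
  3 + 2/7 = 23/7
  2 + 7/23 = 53/23
  8 + 23/53 = 447/53
  9 + 53/447 = 4076/447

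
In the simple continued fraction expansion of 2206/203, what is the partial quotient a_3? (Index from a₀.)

1

2206 = 10·203 + 176   →  a_0 = 10
203 = 1·176 + 27   →  a_1 = 1
176 = 6·27 + 14   →  a_2 = 6
27 = 1·14 + 13   →  a_3 = 1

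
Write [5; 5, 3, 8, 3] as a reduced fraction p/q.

2153/415

Using pₖ = aₖpₖ₋₁ + pₖ₋₂ and qₖ = aₖqₖ₋₁ + qₖ₋₂:
  k=0: a=5, p=5, q=1
  k=1: a=5, p=26, q=5
  k=2: a=3, p=83, q=16
  k=3: a=8, p=690, q=133
  k=4: a=3, p=2153, q=415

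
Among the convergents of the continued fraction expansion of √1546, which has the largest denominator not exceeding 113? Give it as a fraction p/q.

√1546 = [39; 3, 7, 1, 1, 7, 3, 78, …] (period length 7).
Convergents:
  p_0/q_0 = 39/1
  p_1/q_1 = 118/3
  p_2/q_2 = 865/22
  p_3/q_3 = 983/25
  p_4/q_4 = 1848/47
  p_5/q_5 = 13919/354
q_4 = 47 ≤ 113 < 354 = q_5, so the answer is 1848/47.

1848/47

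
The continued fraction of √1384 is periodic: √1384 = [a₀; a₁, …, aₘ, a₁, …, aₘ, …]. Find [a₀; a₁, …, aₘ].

[37; 4, 1, 17, 1, 4, 74]

a₀ = ⌊√1384⌋ = 37.
With m₀=0, d₀=1 and mₖ₊₁ = dₖaₖ − mₖ, dₖ₊₁ = (n − mₖ₊₁²)/dₖ, aₖ₊₁ = ⌊(a₀+mₖ₊₁)/dₖ₊₁⌋:
  k=1: m=37, d=15, a=4
  k=2: m=23, d=57, a=1
  k=3: m=34, d=4, a=17
  k=4: m=34, d=57, a=1
  k=5: m=23, d=15, a=4
  k=6: m=37, d=1, a=74
d=1 and a=2a₀=74 at k=6, so the next step gives (m, d) = (37, 15) again — its k=1 value — and the period has length 6.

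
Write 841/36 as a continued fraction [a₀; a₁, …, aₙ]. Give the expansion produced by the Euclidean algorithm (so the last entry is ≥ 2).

841 = 23×36 + 13
36 = 2×13 + 10
13 = 1×10 + 3
10 = 3×3 + 1
3 = 3×1 + 0  (stop)
So 841/36 = [23; 2, 1, 3, 3].

[23; 2, 1, 3, 3]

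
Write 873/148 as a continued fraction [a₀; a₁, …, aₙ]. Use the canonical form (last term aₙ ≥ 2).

873 = 5*148 + 133
148 = 1*133 + 15
133 = 8*15 + 13
15 = 1*13 + 2
13 = 6*2 + 1
2 = 2*1 + 0  (stop)
So 873/148 = [5; 1, 8, 1, 6, 2].

[5; 1, 8, 1, 6, 2]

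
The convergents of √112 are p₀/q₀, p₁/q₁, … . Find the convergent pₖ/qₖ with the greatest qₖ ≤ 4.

√112 = [10; 1, 1, 2, 1, 1, 20, …] (period length 6).
Convergents:
  p_0/q_0 = 10/1
  p_1/q_1 = 11/1
  p_2/q_2 = 21/2
  p_3/q_3 = 53/5
q_2 = 2 ≤ 4 < 5 = q_3, so the answer is 21/2.

21/2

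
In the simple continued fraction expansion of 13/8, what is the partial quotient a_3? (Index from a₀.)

1

13 = 1·8 + 5   →  a_0 = 1
8 = 1·5 + 3   →  a_1 = 1
5 = 1·3 + 2   →  a_2 = 1
3 = 1·2 + 1   →  a_3 = 1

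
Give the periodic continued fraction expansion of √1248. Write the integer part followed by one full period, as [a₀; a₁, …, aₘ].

[35; 3, 17, 3, 70]

a₀ = ⌊√1248⌋ = 35.
With m₀=0, d₀=1 and mₖ₊₁ = dₖaₖ − mₖ, dₖ₊₁ = (n − mₖ₊₁²)/dₖ, aₖ₊₁ = ⌊(a₀+mₖ₊₁)/dₖ₊₁⌋:
  k=1: m=35, d=23, a=3
  k=2: m=34, d=4, a=17
  k=3: m=34, d=23, a=3
  k=4: m=35, d=1, a=70
d=1 and a=2a₀=70 at k=4, so the next step gives (m, d) = (35, 23) again — its k=1 value — and the period has length 4.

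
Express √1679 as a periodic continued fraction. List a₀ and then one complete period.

a₀ = ⌊√1679⌋ = 40.
With m₀=0, d₀=1 and mₖ₊₁ = dₖaₖ − mₖ, dₖ₊₁ = (n − mₖ₊₁²)/dₖ, aₖ₊₁ = ⌊(a₀+mₖ₊₁)/dₖ₊₁⌋:
  k=1: m=40, d=79, a=1
  k=2: m=39, d=2, a=39
  k=3: m=39, d=79, a=1
  k=4: m=40, d=1, a=80
d=1 and a=2a₀=80 at k=4, so the next step gives (m, d) = (40, 79) again — its k=1 value — and the period has length 4.

[40; 1, 39, 1, 80]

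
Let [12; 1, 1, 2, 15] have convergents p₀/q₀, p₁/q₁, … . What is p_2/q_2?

25/2

Using pₖ = aₖpₖ₋₁ + pₖ₋₂, qₖ = aₖqₖ₋₁ + qₖ₋₂ (with p₋₁=1, p₋₂=0, q₋₁=0, q₋₂=1):
  k=0: a=12, p=12, q=1
  k=1: a=1, p=13, q=1
  k=2: a=1, p=25, q=2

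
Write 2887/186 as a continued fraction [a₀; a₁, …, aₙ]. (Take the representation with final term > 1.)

[15; 1, 1, 11, 8]

2887 = 15×186 + 97
186 = 1×97 + 89
97 = 1×89 + 8
89 = 11×8 + 1
8 = 8×1 + 0  (stop)
So 2887/186 = [15; 1, 1, 11, 8].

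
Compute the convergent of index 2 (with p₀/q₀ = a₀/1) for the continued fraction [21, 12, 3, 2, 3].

780/37

Using pₖ = aₖpₖ₋₁ + pₖ₋₂, qₖ = aₖqₖ₋₁ + qₖ₋₂ (with p₋₁=1, p₋₂=0, q₋₁=0, q₋₂=1):
  k=0: a=21, p=21, q=1
  k=1: a=12, p=253, q=12
  k=2: a=3, p=780, q=37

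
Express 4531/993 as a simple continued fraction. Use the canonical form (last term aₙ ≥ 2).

[4; 1, 1, 3, 2, 8, 2, 3]

4531 = 4×993 + 559
993 = 1×559 + 434
559 = 1×434 + 125
434 = 3×125 + 59
125 = 2×59 + 7
59 = 8×7 + 3
7 = 2×3 + 1
3 = 3×1 + 0  (stop)
So 4531/993 = [4; 1, 1, 3, 2, 8, 2, 3].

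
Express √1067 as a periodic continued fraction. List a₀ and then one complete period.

a₀ = ⌊√1067⌋ = 32.
With m₀=0, d₀=1 and mₖ₊₁ = dₖaₖ − mₖ, dₖ₊₁ = (n − mₖ₊₁²)/dₖ, aₖ₊₁ = ⌊(a₀+mₖ₊₁)/dₖ₊₁⌋:
  k=1: m=32, d=43, a=1
  k=2: m=11, d=22, a=1
  k=3: m=11, d=43, a=1
  k=4: m=32, d=1, a=64
d=1 and a=2a₀=64 at k=4, so the next step gives (m, d) = (32, 43) again — its k=1 value — and the period has length 4.

[32; 1, 1, 1, 64]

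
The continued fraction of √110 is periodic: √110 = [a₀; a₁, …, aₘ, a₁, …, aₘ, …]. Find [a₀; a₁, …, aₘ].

a₀ = ⌊√110⌋ = 10.
With m₀=0, d₀=1 and mₖ₊₁ = dₖaₖ − mₖ, dₖ₊₁ = (n − mₖ₊₁²)/dₖ, aₖ₊₁ = ⌊(a₀+mₖ₊₁)/dₖ₊₁⌋:
  k=1: m=10, d=10, a=2
  k=2: m=10, d=1, a=20
d=1 and a=2a₀=20 at k=2, so the next step gives (m, d) = (10, 10) again — its k=1 value — and the period has length 2.

[10; 2, 20]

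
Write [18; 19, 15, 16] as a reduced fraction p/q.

Using pₖ = aₖpₖ₋₁ + pₖ₋₂ and qₖ = aₖqₖ₋₁ + qₖ₋₂:
  k=0: a=18, p=18, q=1
  k=1: a=19, p=343, q=19
  k=2: a=15, p=5163, q=286
  k=3: a=16, p=82951, q=4595

82951/4595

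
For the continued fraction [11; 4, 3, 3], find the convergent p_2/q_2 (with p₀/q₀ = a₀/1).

Using pₖ = aₖpₖ₋₁ + pₖ₋₂, qₖ = aₖqₖ₋₁ + qₖ₋₂ (with p₋₁=1, p₋₂=0, q₋₁=0, q₋₂=1):
  k=0: a=11, p=11, q=1
  k=1: a=4, p=45, q=4
  k=2: a=3, p=146, q=13

146/13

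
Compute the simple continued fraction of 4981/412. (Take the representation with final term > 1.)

[12; 11, 7, 2, 2]

4981 = 12×412 + 37
412 = 11×37 + 5
37 = 7×5 + 2
5 = 2×2 + 1
2 = 2×1 + 0  (stop)
So 4981/412 = [12; 11, 7, 2, 2].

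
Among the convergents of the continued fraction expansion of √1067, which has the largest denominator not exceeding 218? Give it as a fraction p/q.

6435/197

√1067 = [32; 1, 1, 1, 64, …] (period length 4).
Convergents:
  p_0/q_0 = 32/1
  p_1/q_1 = 33/1
  p_2/q_2 = 65/2
  p_3/q_3 = 98/3
  p_4/q_4 = 6337/194
  p_5/q_5 = 6435/197
  p_6/q_6 = 12772/391
q_5 = 197 ≤ 218 < 391 = q_6, so the answer is 6435/197.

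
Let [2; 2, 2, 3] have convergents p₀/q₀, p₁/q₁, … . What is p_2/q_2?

Using pₖ = aₖpₖ₋₁ + pₖ₋₂, qₖ = aₖqₖ₋₁ + qₖ₋₂ (with p₋₁=1, p₋₂=0, q₋₁=0, q₋₂=1):
  k=0: a=2, p=2, q=1
  k=1: a=2, p=5, q=2
  k=2: a=2, p=12, q=5

12/5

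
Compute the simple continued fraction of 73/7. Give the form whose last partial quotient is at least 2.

[10; 2, 3]

73 = 10·7 + 3
7 = 2·3 + 1
3 = 3·1 + 0  (stop)
So 73/7 = [10; 2, 3].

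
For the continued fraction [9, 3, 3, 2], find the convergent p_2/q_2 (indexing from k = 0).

Using pₖ = aₖpₖ₋₁ + pₖ₋₂, qₖ = aₖqₖ₋₁ + qₖ₋₂ (with p₋₁=1, p₋₂=0, q₋₁=0, q₋₂=1):
  k=0: a=9, p=9, q=1
  k=1: a=3, p=28, q=3
  k=2: a=3, p=93, q=10

93/10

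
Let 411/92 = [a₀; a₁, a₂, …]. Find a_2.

411 = 4·92 + 43   →  a_0 = 4
92 = 2·43 + 6   →  a_1 = 2
43 = 7·6 + 1   →  a_2 = 7

7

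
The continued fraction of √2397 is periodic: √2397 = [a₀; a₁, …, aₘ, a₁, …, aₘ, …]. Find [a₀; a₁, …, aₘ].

a₀ = ⌊√2397⌋ = 48.
With m₀=0, d₀=1 and mₖ₊₁ = dₖaₖ − mₖ, dₖ₊₁ = (n − mₖ₊₁²)/dₖ, aₖ₊₁ = ⌊(a₀+mₖ₊₁)/dₖ₊₁⌋:
  k=1: m=48, d=93, a=1
  k=2: m=45, d=4, a=23
  k=3: m=47, d=47, a=2
  k=4: m=47, d=4, a=23
  k=5: m=45, d=93, a=1
  k=6: m=48, d=1, a=96
d=1 and a=2a₀=96 at k=6, so the next step gives (m, d) = (48, 93) again — its k=1 value — and the period has length 6.

[48; 1, 23, 2, 23, 1, 96]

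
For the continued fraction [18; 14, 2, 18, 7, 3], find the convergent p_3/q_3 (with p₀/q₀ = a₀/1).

Using pₖ = aₖpₖ₋₁ + pₖ₋₂, qₖ = aₖqₖ₋₁ + qₖ₋₂ (with p₋₁=1, p₋₂=0, q₋₁=0, q₋₂=1):
  k=0: a=18, p=18, q=1
  k=1: a=14, p=253, q=14
  k=2: a=2, p=524, q=29
  k=3: a=18, p=9685, q=536

9685/536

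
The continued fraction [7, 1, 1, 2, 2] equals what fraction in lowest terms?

Using pₖ = aₖpₖ₋₁ + pₖ₋₂ and qₖ = aₖqₖ₋₁ + qₖ₋₂:
  k=0: a=7, p=7, q=1
  k=1: a=1, p=8, q=1
  k=2: a=1, p=15, q=2
  k=3: a=2, p=38, q=5
  k=4: a=2, p=91, q=12

91/12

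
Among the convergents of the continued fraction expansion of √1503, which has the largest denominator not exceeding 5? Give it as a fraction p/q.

155/4

√1503 = [38; 1, 3, 3, 8, 3, 3, 1, 76, …] (period length 8).
Convergents:
  p_0/q_0 = 38/1
  p_1/q_1 = 39/1
  p_2/q_2 = 155/4
  p_3/q_3 = 504/13
q_2 = 4 ≤ 5 < 13 = q_3, so the answer is 155/4.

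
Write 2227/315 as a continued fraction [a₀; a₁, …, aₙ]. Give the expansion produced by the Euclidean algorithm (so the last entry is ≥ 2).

2227 = 7·315 + 22
315 = 14·22 + 7
22 = 3·7 + 1
7 = 7·1 + 0  (stop)
So 2227/315 = [7; 14, 3, 7].

[7; 14, 3, 7]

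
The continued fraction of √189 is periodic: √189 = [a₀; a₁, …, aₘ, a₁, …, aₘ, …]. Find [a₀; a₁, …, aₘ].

[13; 1, 2, 1, 26]

a₀ = ⌊√189⌋ = 13.
With m₀=0, d₀=1 and mₖ₊₁ = dₖaₖ − mₖ, dₖ₊₁ = (n − mₖ₊₁²)/dₖ, aₖ₊₁ = ⌊(a₀+mₖ₊₁)/dₖ₊₁⌋:
  k=1: m=13, d=20, a=1
  k=2: m=7, d=7, a=2
  k=3: m=7, d=20, a=1
  k=4: m=13, d=1, a=26
d=1 and a=2a₀=26 at k=4, so the next step gives (m, d) = (13, 20) again — its k=1 value — and the period has length 4.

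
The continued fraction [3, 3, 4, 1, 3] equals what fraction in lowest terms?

202/61

Using pₖ = aₖpₖ₋₁ + pₖ₋₂ and qₖ = aₖqₖ₋₁ + qₖ₋₂:
  k=0: a=3, p=3, q=1
  k=1: a=3, p=10, q=3
  k=2: a=4, p=43, q=13
  k=3: a=1, p=53, q=16
  k=4: a=3, p=202, q=61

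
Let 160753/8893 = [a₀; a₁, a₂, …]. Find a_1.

13

160753 = 18·8893 + 679   →  a_0 = 18
8893 = 13·679 + 66   →  a_1 = 13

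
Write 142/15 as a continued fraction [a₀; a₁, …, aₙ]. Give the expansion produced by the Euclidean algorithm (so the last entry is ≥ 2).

142 = 9·15 + 7
15 = 2·7 + 1
7 = 7·1 + 0  (stop)
So 142/15 = [9; 2, 7].

[9; 2, 7]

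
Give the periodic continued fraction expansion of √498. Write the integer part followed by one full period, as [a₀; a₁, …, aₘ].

[22; 3, 6, 22, 6, 3, 44]

a₀ = ⌊√498⌋ = 22.
With m₀=0, d₀=1 and mₖ₊₁ = dₖaₖ − mₖ, dₖ₊₁ = (n − mₖ₊₁²)/dₖ, aₖ₊₁ = ⌊(a₀+mₖ₊₁)/dₖ₊₁⌋:
  k=1: m=22, d=14, a=3
  k=2: m=20, d=7, a=6
  k=3: m=22, d=2, a=22
  k=4: m=22, d=7, a=6
  k=5: m=20, d=14, a=3
  k=6: m=22, d=1, a=44
d=1 and a=2a₀=44 at k=6, so the next step gives (m, d) = (22, 14) again — its k=1 value — and the period has length 6.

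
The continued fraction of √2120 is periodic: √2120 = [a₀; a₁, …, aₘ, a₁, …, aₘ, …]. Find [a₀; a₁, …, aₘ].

[46; 23, 92]

a₀ = ⌊√2120⌋ = 46.
With m₀=0, d₀=1 and mₖ₊₁ = dₖaₖ − mₖ, dₖ₊₁ = (n − mₖ₊₁²)/dₖ, aₖ₊₁ = ⌊(a₀+mₖ₊₁)/dₖ₊₁⌋:
  k=1: m=46, d=4, a=23
  k=2: m=46, d=1, a=92
d=1 and a=2a₀=92 at k=2, so the next step gives (m, d) = (46, 4) again — its k=1 value — and the period has length 2.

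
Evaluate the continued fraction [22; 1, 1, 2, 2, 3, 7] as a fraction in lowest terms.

6753/299

Fold from the inside: start with 7/1.
  3 + 1/7 = 22/7
  2 + 7/22 = 51/22
  2 + 22/51 = 124/51
  1 + 51/124 = 175/124
  1 + 124/175 = 299/175
  22 + 175/299 = 6753/299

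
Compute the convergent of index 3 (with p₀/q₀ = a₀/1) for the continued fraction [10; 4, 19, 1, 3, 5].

830/81

Using pₖ = aₖpₖ₋₁ + pₖ₋₂, qₖ = aₖqₖ₋₁ + qₖ₋₂ (with p₋₁=1, p₋₂=0, q₋₁=0, q₋₂=1):
  k=0: a=10, p=10, q=1
  k=1: a=4, p=41, q=4
  k=2: a=19, p=789, q=77
  k=3: a=1, p=830, q=81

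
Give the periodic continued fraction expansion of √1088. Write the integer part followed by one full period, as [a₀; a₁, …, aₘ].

a₀ = ⌊√1088⌋ = 32.
With m₀=0, d₀=1 and mₖ₊₁ = dₖaₖ − mₖ, dₖ₊₁ = (n − mₖ₊₁²)/dₖ, aₖ₊₁ = ⌊(a₀+mₖ₊₁)/dₖ₊₁⌋:
  k=1: m=32, d=64, a=1
  k=2: m=32, d=1, a=64
d=1 and a=2a₀=64 at k=2, so the next step gives (m, d) = (32, 64) again — its k=1 value — and the period has length 2.

[32; 1, 64]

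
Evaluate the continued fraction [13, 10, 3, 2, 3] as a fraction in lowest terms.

Using pₖ = aₖpₖ₋₁ + pₖ₋₂ and qₖ = aₖqₖ₋₁ + qₖ₋₂:
  k=0: a=13, p=13, q=1
  k=1: a=10, p=131, q=10
  k=2: a=3, p=406, q=31
  k=3: a=2, p=943, q=72
  k=4: a=3, p=3235, q=247

3235/247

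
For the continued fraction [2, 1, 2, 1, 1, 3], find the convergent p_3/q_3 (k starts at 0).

Using pₖ = aₖpₖ₋₁ + pₖ₋₂, qₖ = aₖqₖ₋₁ + qₖ₋₂ (with p₋₁=1, p₋₂=0, q₋₁=0, q₋₂=1):
  k=0: a=2, p=2, q=1
  k=1: a=1, p=3, q=1
  k=2: a=2, p=8, q=3
  k=3: a=1, p=11, q=4

11/4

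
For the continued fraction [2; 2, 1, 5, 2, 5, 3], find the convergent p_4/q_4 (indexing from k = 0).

87/37

Using pₖ = aₖpₖ₋₁ + pₖ₋₂, qₖ = aₖqₖ₋₁ + qₖ₋₂ (with p₋₁=1, p₋₂=0, q₋₁=0, q₋₂=1):
  k=0: a=2, p=2, q=1
  k=1: a=2, p=5, q=2
  k=2: a=1, p=7, q=3
  k=3: a=5, p=40, q=17
  k=4: a=2, p=87, q=37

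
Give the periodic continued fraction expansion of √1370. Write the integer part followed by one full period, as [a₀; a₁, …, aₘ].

[37; 74]

a₀ = ⌊√1370⌋ = 37.
With m₀=0, d₀=1 and mₖ₊₁ = dₖaₖ − mₖ, dₖ₊₁ = (n − mₖ₊₁²)/dₖ, aₖ₊₁ = ⌊(a₀+mₖ₊₁)/dₖ₊₁⌋:
  k=1: m=37, d=1, a=74
d=1 and a=2a₀=74 at k=1, so the next step gives (m, d) = (37, 1) again — its k=1 value — and the period has length 1.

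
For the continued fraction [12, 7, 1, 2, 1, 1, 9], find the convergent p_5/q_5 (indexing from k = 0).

Using pₖ = aₖpₖ₋₁ + pₖ₋₂, qₖ = aₖqₖ₋₁ + qₖ₋₂ (with p₋₁=1, p₋₂=0, q₋₁=0, q₋₂=1):
  k=0: a=12, p=12, q=1
  k=1: a=7, p=85, q=7
  k=2: a=1, p=97, q=8
  k=3: a=2, p=279, q=23
  k=4: a=1, p=376, q=31
  k=5: a=1, p=655, q=54

655/54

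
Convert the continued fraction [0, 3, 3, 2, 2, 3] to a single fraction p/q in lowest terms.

Using pₖ = aₖpₖ₋₁ + pₖ₋₂ and qₖ = aₖqₖ₋₁ + qₖ₋₂:
  k=0: a=0, p=0, q=1
  k=1: a=3, p=1, q=3
  k=2: a=3, p=3, q=10
  k=3: a=2, p=7, q=23
  k=4: a=2, p=17, q=56
  k=5: a=3, p=58, q=191

58/191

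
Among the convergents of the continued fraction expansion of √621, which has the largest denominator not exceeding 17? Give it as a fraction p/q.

√621 = [24; 1, 11, 2, 11, 1, 48, …] (period length 6).
Convergents:
  p_0/q_0 = 24/1
  p_1/q_1 = 25/1
  p_2/q_2 = 299/12
  p_3/q_3 = 623/25
q_2 = 12 ≤ 17 < 25 = q_3, so the answer is 299/12.

299/12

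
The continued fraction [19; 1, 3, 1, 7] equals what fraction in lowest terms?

Using pₖ = aₖpₖ₋₁ + pₖ₋₂ and qₖ = aₖqₖ₋₁ + qₖ₋₂:
  k=0: a=19, p=19, q=1
  k=1: a=1, p=20, q=1
  k=2: a=3, p=79, q=4
  k=3: a=1, p=99, q=5
  k=4: a=7, p=772, q=39

772/39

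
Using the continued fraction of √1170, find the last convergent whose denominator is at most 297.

6499/190

√1170 = [34; 4, 1, 6, 1, 4, 68, …] (period length 6).
Convergents:
  p_0/q_0 = 34/1
  p_1/q_1 = 137/4
  p_2/q_2 = 171/5
  p_3/q_3 = 1163/34
  p_4/q_4 = 1334/39
  p_5/q_5 = 6499/190
  p_6/q_6 = 443266/12959
q_5 = 190 ≤ 297 < 12959 = q_6, so the answer is 6499/190.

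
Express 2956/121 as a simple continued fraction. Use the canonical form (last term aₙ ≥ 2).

[24; 2, 3, 17]

2956 = 24·121 + 52
121 = 2·52 + 17
52 = 3·17 + 1
17 = 17·1 + 0  (stop)
So 2956/121 = [24; 2, 3, 17].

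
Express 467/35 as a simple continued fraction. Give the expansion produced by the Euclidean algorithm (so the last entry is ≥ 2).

467 = 13×35 + 12
35 = 2×12 + 11
12 = 1×11 + 1
11 = 11×1 + 0  (stop)
So 467/35 = [13; 2, 1, 11].

[13; 2, 1, 11]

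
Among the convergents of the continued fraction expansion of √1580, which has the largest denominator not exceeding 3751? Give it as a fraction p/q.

√1580 = [39; 1, 2, 1, 78, …] (period length 4).
Convergents:
  p_0/q_0 = 39/1
  p_1/q_1 = 40/1
  p_2/q_2 = 119/3
  p_3/q_3 = 159/4
  p_4/q_4 = 12521/315
  p_5/q_5 = 12680/319
  p_6/q_6 = 37881/953
  p_7/q_7 = 50561/1272
  p_8/q_8 = 3981639/100169
q_7 = 1272 ≤ 3751 < 100169 = q_8, so the answer is 50561/1272.

50561/1272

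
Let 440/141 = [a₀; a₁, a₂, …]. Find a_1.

8

440 = 3·141 + 17   →  a_0 = 3
141 = 8·17 + 5   →  a_1 = 8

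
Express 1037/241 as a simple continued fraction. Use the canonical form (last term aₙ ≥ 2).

1037 = 4·241 + 73
241 = 3·73 + 22
73 = 3·22 + 7
22 = 3·7 + 1
7 = 7·1 + 0  (stop)
So 1037/241 = [4; 3, 3, 3, 7].

[4; 3, 3, 3, 7]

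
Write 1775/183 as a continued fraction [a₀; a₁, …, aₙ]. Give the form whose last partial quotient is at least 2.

1775 = 9·183 + 128
183 = 1·128 + 55
128 = 2·55 + 18
55 = 3·18 + 1
18 = 18·1 + 0  (stop)
So 1775/183 = [9; 1, 2, 3, 18].

[9; 1, 2, 3, 18]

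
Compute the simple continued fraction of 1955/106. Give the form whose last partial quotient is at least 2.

1955 = 18*106 + 47
106 = 2*47 + 12
47 = 3*12 + 11
12 = 1*11 + 1
11 = 11*1 + 0  (stop)
So 1955/106 = [18; 2, 3, 1, 11].

[18; 2, 3, 1, 11]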